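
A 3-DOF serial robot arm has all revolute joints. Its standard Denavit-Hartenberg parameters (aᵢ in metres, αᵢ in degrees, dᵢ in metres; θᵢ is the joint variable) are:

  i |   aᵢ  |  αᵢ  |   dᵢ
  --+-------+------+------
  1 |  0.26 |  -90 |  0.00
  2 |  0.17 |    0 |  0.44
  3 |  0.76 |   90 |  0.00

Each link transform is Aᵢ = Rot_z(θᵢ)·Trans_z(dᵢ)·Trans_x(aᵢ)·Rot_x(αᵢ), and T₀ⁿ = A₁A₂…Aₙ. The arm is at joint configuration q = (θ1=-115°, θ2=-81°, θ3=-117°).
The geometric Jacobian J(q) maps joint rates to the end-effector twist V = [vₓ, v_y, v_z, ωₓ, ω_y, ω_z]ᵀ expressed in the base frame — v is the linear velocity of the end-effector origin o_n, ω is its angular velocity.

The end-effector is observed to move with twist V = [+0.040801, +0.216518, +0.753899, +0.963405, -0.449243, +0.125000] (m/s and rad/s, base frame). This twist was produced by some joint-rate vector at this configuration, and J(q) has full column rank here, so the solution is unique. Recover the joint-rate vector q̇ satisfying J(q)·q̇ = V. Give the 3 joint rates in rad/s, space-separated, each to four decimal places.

o_n = [0.5831, 0.2094, -0.0669]
J₁: ẑ×o_n = [-0.2094, 0.5831, 0.0000], ω = ẑ
J2: z=[0.9063, -0.4226, 0.0000] o=[-0.1099, -0.2356, 0.0000] → [0.0283, 0.0607, 0.6962, 0.9063, -0.4226, 0.0000]
J3: z=[0.9063, -0.4226, 0.0000] o=[0.2777, -0.4457, 0.1679] → [0.0993, 0.2128, 0.7228, 0.9063, -0.4226, 0.0000]
q̇ = J⁺·V = [0.1250, 0.5430, 0.5200]

0.1250 0.5430 0.5200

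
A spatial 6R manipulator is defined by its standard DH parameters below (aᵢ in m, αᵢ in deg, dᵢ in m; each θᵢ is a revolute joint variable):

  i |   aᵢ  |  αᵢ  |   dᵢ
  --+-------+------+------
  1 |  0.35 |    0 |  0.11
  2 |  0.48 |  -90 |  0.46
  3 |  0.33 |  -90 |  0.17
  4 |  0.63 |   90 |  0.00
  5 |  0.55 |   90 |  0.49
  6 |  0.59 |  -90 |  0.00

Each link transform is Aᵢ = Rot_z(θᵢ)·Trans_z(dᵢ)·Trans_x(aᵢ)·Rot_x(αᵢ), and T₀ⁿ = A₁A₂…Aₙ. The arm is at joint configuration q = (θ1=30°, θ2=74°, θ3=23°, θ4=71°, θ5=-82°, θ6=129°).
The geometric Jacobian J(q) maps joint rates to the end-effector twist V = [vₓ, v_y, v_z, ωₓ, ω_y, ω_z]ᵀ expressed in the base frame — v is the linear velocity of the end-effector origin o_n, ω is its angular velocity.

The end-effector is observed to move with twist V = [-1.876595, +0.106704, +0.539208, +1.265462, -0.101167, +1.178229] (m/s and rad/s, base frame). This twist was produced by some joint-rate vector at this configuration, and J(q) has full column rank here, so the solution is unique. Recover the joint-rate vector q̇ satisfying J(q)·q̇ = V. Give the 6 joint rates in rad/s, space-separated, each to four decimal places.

o_n = [-0.0142, 2.0280, 0.1702]
J₁: ẑ×o_n = [-2.0280, -0.0142, 0.0000], ω = ẑ
J2: z=[0.0000, 0.0000, 1.0000] o=[0.3031, 0.1750, 0.1100] → [-1.8530, -0.3173, 0.0000, 0.0000, 0.0000, 1.0000]
J3: z=[-0.9703, -0.2419, 0.0000] o=[0.1870, 0.6407, 0.5700] → [0.0967, -0.3879, -1.3947, -0.9703, -0.2419, 0.0000]
J4: z=[0.0945, -0.3791, -0.9205] o=[-0.0515, 0.8944, 0.4411] → [1.1462, -0.0087, 0.1213, 0.0945, -0.3791, -0.9205]
J5: z=[-0.5265, 0.7657, -0.3694] o=[0.4809, 1.2217, 0.3609] → [0.1519, 0.0825, -0.0454, -0.5265, 0.7657, -0.3694]
J6: z=[-0.8499, -0.4617, 0.2541] o=[0.2361, 1.8431, 0.6715] → [0.1845, -0.4896, -0.2727, -0.8499, -0.4617, 0.2541]
q̇ = J⁺·V = [-0.2790, 0.8610, -0.2640, -0.4880, -0.8780, -0.6980]

-0.2790 0.8610 -0.2640 -0.4880 -0.8780 -0.6980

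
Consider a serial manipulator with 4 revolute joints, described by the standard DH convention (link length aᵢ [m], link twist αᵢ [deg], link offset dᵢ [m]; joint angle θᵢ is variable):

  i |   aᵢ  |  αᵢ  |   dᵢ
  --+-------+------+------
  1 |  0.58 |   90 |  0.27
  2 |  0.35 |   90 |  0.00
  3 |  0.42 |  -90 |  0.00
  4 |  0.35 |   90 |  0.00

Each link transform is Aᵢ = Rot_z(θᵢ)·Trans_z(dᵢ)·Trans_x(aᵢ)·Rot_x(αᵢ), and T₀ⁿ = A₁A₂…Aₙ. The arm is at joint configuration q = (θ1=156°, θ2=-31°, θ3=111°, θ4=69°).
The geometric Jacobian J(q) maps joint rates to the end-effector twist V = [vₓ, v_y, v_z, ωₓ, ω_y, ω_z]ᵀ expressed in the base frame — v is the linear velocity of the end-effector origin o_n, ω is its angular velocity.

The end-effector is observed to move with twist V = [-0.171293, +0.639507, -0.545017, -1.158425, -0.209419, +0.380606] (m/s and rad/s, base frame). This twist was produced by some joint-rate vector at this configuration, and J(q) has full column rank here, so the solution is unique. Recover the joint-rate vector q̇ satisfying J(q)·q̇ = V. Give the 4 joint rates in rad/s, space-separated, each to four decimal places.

-0.1640 -0.8750 -0.9680 -0.5930

o_n = [-0.5975, 0.8234, 0.4705]
J₁: ẑ×o_n = [-0.8234, -0.5975, 0.0000], ω = ẑ
J2: z=[0.4067, 0.9135, 0.0000] o=[-0.5299, 0.2359, 0.2700] → [0.1832, -0.0815, 0.3008, 0.4067, 0.9135, 0.0000]
J3: z=[0.4705, -0.2095, -0.8572] o=[-0.8039, 0.3579, 0.0897] → [0.3192, -0.3561, 0.2623, 0.4705, -0.2095, -0.8572]
J4: z=[0.5853, -0.6529, 0.4808] o=[-0.5266, 0.6637, 0.1673] → [-0.2748, -0.2116, 0.0472, 0.5853, -0.6529, 0.4808]
q̇ = J⁺·V = [-0.1640, -0.8750, -0.9680, -0.5930]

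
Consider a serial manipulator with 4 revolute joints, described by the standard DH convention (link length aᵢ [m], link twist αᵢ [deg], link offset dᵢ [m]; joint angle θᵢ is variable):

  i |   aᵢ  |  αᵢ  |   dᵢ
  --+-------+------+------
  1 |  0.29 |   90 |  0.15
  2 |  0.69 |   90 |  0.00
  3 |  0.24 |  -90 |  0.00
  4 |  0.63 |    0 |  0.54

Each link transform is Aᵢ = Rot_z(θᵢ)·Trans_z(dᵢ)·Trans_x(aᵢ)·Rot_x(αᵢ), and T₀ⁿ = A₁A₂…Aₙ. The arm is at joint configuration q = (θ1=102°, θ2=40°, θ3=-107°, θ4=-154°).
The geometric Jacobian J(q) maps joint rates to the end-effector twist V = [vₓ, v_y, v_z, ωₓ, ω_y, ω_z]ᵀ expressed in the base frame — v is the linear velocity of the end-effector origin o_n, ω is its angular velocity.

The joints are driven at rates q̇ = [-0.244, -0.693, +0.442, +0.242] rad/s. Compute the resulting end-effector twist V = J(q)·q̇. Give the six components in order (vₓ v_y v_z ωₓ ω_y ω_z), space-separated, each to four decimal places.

0.4650 0.5247 -0.9754 -0.8430 0.2925 -0.4338

o_n = [-0.1538, 1.4648, 0.7752]
J₁: ẑ×o_n = [-1.4648, -0.1538, 0.0000], ω = ẑ
J2: z=[0.9781, 0.2079, 0.0000] o=[-0.0603, 0.2837, 0.1500] → [0.1300, -0.6115, 1.1747, 0.9781, 0.2079, 0.0000]
J3: z=[-0.1336, 0.6287, -0.7660] o=[-0.1702, 0.8007, 0.5935] → [0.6230, 0.0117, -0.0991, -0.1336, 0.6287, -0.7660]
J4: z=[-0.4383, 0.6558, 0.6147] o=[-0.3835, 0.7004, 0.5484] → [-0.3211, 0.2406, -0.4857, -0.4383, 0.6558, 0.6147]
V = J·q̇ = [0.4650, 0.5247, -0.9754, -0.8430, 0.2925, -0.4338]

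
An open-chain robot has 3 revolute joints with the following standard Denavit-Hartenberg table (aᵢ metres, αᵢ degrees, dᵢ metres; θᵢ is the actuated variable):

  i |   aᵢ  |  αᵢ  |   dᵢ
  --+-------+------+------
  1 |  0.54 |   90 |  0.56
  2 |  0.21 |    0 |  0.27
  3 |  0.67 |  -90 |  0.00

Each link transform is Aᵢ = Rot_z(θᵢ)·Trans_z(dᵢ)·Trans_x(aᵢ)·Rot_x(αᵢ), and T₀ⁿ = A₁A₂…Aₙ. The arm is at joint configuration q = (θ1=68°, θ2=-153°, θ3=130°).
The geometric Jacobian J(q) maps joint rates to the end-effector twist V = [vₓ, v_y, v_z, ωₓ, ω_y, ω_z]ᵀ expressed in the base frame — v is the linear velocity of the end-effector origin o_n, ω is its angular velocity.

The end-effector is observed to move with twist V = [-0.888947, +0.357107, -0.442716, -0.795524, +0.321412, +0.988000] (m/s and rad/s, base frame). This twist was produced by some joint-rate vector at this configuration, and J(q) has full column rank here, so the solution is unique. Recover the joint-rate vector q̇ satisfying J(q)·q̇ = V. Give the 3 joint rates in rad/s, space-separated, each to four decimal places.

0.9880 -0.4620 -0.3960

o_n = [0.6136, 0.7979, 0.2029]
J₁: ẑ×o_n = [-0.7979, 0.6136, 0.0000], ω = ẑ
J2: z=[0.9272, -0.3746, 0.0000] o=[0.2023, 0.5007, 0.5600] → [0.1338, 0.3311, 0.4296, 0.9272, -0.3746, 0.0000]
J3: z=[0.9272, -0.3746, 0.0000] o=[0.3825, 0.2260, 0.4647] → [0.0981, 0.2427, 0.6167, 0.9272, -0.3746, 0.0000]
q̇ = J⁺·V = [0.9880, -0.4620, -0.3960]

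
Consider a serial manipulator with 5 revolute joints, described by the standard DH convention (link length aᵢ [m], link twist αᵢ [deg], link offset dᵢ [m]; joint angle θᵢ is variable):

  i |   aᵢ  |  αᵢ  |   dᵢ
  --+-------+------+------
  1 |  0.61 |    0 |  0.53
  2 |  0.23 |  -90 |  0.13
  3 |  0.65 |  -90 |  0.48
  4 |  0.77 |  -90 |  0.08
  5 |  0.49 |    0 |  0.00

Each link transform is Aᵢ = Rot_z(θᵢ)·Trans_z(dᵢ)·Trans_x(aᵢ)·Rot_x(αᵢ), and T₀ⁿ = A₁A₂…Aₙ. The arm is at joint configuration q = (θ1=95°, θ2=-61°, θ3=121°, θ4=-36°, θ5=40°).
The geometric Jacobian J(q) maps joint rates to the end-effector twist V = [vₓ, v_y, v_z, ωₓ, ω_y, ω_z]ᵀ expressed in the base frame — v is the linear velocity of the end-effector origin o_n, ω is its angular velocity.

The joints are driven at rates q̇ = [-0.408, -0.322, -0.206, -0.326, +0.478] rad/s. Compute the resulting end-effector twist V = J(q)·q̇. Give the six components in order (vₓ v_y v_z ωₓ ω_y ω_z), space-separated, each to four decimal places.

1.1957 1.2538 0.0743 0.4431 -0.4160 -1.1387

o_n = [-1.0136, 1.3509, -0.8124]
J₁: ẑ×o_n = [-1.3509, -1.0136, 0.0000], ω = ẑ
J2: z=[0.0000, 0.0000, 1.0000] o=[-0.0532, 0.6077, 0.5300] → [-0.7432, -0.9604, 0.0000, 0.0000, 0.0000, 1.0000]
J3: z=[-0.5592, 0.8290, 0.0000] o=[0.1375, 0.7363, 0.6600] → [-1.2207, -0.8234, 0.6106, -0.5592, 0.8290, 0.0000]
J4: z=[-0.7106, -0.4793, 0.5150] o=[-0.4084, 0.9470, 0.1028] → [0.2307, -0.9621, -0.5771, -0.7106, -0.4793, 0.5150]
J5: z=[0.2014, -0.8400, -0.5038] o=[-0.9844, 1.1045, -0.3899] → [0.4791, 0.0998, 0.0251, 0.2014, -0.8400, -0.5038]
V = J·q̇ = [1.1957, 1.2538, 0.0743, 0.4431, -0.4160, -1.1387]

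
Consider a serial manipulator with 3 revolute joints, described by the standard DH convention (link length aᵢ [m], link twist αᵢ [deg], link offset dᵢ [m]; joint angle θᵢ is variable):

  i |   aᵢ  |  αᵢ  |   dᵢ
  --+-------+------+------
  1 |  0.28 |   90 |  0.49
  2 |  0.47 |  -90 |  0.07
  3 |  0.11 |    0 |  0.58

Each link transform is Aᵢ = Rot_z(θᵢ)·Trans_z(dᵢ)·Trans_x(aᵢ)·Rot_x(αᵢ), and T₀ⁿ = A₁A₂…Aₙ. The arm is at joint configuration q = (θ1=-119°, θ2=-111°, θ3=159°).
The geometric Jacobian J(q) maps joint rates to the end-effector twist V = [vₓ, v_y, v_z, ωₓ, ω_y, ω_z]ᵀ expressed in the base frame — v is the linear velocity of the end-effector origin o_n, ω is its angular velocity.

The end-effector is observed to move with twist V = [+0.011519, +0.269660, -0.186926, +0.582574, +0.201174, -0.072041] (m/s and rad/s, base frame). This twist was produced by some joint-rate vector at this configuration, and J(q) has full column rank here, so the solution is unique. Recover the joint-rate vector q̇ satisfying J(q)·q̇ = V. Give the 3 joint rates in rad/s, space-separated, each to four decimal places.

-0.2480 -0.4120 -0.4910

o_n = [-0.3612, -0.5885, -0.0608]
J₁: ẑ×o_n = [0.5885, -0.3612, 0.0000], ω = ẑ
J2: z=[-0.8746, 0.4848, 0.0000] o=[-0.1357, -0.2449, 0.4900] → [-0.2670, -0.4817, 0.4098, -0.8746, 0.4848, 0.0000]
J3: z=[-0.4526, -0.8165, -0.3584] o=[-0.1153, -0.0636, 0.0512] → [-0.0967, 0.0374, 0.0368, -0.4526, -0.8165, -0.3584]
q̇ = J⁺·V = [-0.2480, -0.4120, -0.4910]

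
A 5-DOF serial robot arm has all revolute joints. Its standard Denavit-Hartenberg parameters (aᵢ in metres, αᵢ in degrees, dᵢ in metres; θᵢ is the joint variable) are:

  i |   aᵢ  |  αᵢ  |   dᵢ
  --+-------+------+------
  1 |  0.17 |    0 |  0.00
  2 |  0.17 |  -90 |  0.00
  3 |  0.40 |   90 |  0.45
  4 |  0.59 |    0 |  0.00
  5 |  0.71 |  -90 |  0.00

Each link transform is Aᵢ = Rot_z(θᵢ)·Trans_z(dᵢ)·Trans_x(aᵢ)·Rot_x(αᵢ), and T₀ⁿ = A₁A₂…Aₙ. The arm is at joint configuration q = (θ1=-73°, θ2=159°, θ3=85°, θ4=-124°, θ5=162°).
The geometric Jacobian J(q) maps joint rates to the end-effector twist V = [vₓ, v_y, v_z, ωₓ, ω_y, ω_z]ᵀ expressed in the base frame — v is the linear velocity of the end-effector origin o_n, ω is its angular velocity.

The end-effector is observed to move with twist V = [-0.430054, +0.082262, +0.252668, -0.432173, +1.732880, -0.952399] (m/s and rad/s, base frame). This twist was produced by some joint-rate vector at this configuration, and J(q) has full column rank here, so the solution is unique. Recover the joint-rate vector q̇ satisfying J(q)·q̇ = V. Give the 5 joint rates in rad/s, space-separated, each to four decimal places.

-0.2490 -0.8520 0.5520 0.9430 0.7620

o_n = [-0.3316, 0.0895, -0.6272]
J₁: ẑ×o_n = [-0.0895, -0.3316, 0.0000], ω = ẑ
J2: z=[0.0000, 0.0000, 1.0000] o=[0.0497, -0.1626, 0.0000] → [-0.2521, -0.3813, 0.0000, 0.0000, 0.0000, 1.0000]
J3: z=[-0.9976, 0.0698, 0.0000] o=[0.0616, 0.0070, 0.0000] → [-0.0437, -0.6256, -0.0549, -0.9976, 0.0698, 0.0000]
J4: z=[0.0695, 0.9938, 0.0872] o=[-0.3849, 0.0732, -0.3985] → [-0.2287, 0.0205, -0.0518, 0.0695, 0.9938, 0.0872]
J5: z=[0.0695, 0.9938, 0.0872] o=[0.1010, 0.0104, -0.0698] → [-0.5608, 0.0010, 0.4355, 0.0695, 0.9938, 0.0872]
q̇ = J⁺·V = [-0.2490, -0.8520, 0.5520, 0.9430, 0.7620]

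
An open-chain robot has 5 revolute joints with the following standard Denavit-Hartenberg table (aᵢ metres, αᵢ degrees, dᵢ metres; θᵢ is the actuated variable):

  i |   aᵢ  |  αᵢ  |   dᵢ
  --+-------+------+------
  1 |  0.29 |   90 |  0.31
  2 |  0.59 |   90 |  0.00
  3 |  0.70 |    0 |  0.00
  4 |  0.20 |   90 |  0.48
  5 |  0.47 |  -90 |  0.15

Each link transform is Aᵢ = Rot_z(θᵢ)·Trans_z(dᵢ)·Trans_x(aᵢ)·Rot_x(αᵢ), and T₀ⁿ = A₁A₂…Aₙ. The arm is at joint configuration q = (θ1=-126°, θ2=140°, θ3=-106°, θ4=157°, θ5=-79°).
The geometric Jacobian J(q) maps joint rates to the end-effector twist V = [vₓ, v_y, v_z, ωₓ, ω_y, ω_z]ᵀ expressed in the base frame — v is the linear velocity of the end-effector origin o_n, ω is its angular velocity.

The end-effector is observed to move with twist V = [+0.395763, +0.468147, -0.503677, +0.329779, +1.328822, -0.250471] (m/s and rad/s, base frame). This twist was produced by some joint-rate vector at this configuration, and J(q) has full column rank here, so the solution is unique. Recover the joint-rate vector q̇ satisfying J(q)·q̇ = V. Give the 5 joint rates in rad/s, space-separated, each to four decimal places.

0.9510 0.6760 -0.8390 -0.8970 0.2570

o_n = [0.5745, -0.1317, 0.7716]
J₁: ẑ×o_n = [0.1317, 0.5745, -0.0000], ω = ẑ
J2: z=[-0.8090, 0.5878, 0.0000] o=[-0.1705, -0.2346, 0.3100] → [0.2713, 0.3734, -0.5211, -0.8090, 0.5878, 0.0000]
J3: z=[-0.3778, -0.5200, 0.7660] o=[0.0952, 0.1310, 0.6892] → [0.1584, 0.3983, 0.3485, -0.3778, -0.5200, 0.7660]
J4: z=[-0.3778, -0.5200, 0.7660] o=[0.5527, -0.3841, 0.5652] → [-0.3007, 0.0947, -0.0840, -0.3778, -0.5200, 0.7660]
J5: z=[0.8591, 0.1117, 0.4995] o=[0.3023, -0.4643, 1.0138] → [-0.1932, 0.3441, 0.2553, 0.8591, 0.1117, 0.4995]
q̇ = J⁺·V = [0.9510, 0.6760, -0.8390, -0.8970, 0.2570]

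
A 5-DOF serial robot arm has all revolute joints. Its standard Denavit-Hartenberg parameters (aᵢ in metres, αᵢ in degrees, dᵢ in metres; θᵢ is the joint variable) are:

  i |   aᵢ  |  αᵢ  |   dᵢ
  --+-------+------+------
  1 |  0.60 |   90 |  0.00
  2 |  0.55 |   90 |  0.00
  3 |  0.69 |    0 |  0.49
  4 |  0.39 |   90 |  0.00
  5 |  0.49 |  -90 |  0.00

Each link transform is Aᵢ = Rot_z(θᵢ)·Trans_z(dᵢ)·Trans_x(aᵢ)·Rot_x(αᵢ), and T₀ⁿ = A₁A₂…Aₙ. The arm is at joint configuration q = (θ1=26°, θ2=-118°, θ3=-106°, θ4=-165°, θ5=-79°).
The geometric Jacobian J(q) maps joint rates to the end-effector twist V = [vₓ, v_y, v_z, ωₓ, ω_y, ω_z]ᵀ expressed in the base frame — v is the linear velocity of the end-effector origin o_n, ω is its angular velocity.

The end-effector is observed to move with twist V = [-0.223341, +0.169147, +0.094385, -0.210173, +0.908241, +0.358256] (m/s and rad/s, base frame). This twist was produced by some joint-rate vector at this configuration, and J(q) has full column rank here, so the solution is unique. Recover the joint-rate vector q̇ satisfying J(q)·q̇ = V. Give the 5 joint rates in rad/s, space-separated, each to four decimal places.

-0.6040 -0.9250 0.2600 0.0070 -0.9480

o_n = [0.2979, 0.3454, -0.3209]
J₁: ẑ×o_n = [-0.3454, 0.2979, 0.0000], ω = ẑ
J2: z=[0.4384, -0.8988, 0.0000] o=[0.5393, 0.2630, 0.0000] → [0.2884, 0.1407, -0.1808, 0.4384, -0.8988, 0.0000]
J3: z=[-0.7936, -0.3871, 0.4695] o=[0.3072, 0.1498, -0.4856] → [-0.1556, 0.1263, -0.1588, -0.7936, -0.3871, 0.4695]
J4: z=[-0.7936, -0.3871, 0.4695] o=[-0.2922, 0.5955, -0.0877] → [0.2077, 0.0919, 0.4268, -0.7936, -0.3871, 0.4695]
J5: z=[-0.4295, -0.1901, -0.8828] o=[-0.1241, 0.2436, -0.0937] → [0.1331, -0.4702, 0.0365, -0.4295, -0.1901, -0.8828]
q̇ = J⁺·V = [-0.6040, -0.9250, 0.2600, 0.0070, -0.9480]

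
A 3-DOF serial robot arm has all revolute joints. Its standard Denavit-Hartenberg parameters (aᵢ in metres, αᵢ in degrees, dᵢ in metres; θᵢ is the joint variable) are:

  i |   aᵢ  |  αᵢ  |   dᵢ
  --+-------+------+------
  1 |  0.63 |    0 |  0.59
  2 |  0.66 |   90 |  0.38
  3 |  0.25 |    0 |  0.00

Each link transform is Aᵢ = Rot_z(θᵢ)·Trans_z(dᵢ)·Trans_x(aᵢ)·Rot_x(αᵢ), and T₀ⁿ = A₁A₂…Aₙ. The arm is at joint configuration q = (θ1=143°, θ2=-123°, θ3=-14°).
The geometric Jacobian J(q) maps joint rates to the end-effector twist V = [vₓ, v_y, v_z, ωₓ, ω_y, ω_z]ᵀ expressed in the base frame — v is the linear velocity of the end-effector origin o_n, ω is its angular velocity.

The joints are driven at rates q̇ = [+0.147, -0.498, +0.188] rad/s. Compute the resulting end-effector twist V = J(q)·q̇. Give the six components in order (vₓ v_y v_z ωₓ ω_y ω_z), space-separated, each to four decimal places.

0.0633 -0.3678 0.0456 0.0643 -0.1767 -0.3510

o_n = [0.3450, 0.6878, 0.9095]
J₁: ẑ×o_n = [-0.6878, 0.3450, 0.0000], ω = ẑ
J2: z=[0.0000, 0.0000, 1.0000] o=[-0.5031, 0.3791, 0.5900] → [-0.3087, 0.8481, 0.0000, 0.0000, 0.0000, 1.0000]
J3: z=[0.3420, -0.9397, 0.0000] o=[0.1171, 0.6049, 0.9700] → [0.0568, 0.0207, 0.2426, 0.3420, -0.9397, 0.0000]
V = J·q̇ = [0.0633, -0.3678, 0.0456, 0.0643, -0.1767, -0.3510]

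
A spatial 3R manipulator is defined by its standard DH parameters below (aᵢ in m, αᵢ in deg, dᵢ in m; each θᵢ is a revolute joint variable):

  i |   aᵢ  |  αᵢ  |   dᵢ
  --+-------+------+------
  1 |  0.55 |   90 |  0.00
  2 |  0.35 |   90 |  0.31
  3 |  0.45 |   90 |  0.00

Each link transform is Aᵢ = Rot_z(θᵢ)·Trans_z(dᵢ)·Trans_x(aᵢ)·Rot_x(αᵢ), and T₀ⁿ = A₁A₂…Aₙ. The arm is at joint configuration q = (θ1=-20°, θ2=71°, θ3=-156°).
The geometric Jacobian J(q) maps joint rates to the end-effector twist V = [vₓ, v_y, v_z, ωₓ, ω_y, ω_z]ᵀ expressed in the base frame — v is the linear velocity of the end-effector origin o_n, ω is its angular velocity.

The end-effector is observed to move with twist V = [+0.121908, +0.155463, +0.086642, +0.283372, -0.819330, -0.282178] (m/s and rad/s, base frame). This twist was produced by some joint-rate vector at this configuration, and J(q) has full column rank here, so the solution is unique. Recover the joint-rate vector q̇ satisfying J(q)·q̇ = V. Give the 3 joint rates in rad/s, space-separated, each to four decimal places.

-0.0940 0.6730 0.5780

o_n = [0.4547, -0.3006, -0.0578]
J₁: ẑ×o_n = [0.3006, 0.4547, -0.0000], ω = ẑ
J2: z=[-0.3420, -0.9397, 0.0000] o=[0.5168, -0.1881, 0.0000] → [0.0543, -0.0198, -0.0199, -0.3420, -0.9397, 0.0000]
J3: z=[0.8885, -0.3234, -0.3256] o=[0.5179, -0.5184, 0.3309] → [0.1966, 0.3659, 0.1731, 0.8885, -0.3234, -0.3256]
q̇ = J⁺·V = [-0.0940, 0.6730, 0.5780]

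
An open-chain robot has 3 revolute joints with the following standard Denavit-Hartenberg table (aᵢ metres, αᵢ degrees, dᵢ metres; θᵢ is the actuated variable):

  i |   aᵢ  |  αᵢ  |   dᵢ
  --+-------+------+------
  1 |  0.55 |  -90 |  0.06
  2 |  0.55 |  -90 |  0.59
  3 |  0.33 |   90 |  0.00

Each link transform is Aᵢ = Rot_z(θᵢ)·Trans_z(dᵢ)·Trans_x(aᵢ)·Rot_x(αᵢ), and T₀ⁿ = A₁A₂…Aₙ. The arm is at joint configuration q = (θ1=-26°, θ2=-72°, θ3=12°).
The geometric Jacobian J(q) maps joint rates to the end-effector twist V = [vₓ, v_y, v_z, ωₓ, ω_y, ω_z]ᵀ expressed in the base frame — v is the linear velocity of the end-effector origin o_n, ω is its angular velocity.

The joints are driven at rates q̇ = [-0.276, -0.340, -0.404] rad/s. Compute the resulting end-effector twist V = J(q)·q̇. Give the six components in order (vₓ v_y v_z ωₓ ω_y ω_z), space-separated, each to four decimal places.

o_n = [0.9653, 0.1093, 0.8901]
J₁: ẑ×o_n = [-0.1093, 0.9653, 0.0000], ω = ẑ
J2: z=[0.4384, 0.8988, 0.0000] o=[0.4943, -0.2411, 0.0600] → [0.7461, -0.3639, -0.2697, 0.4384, 0.8988, 0.0000]
J3: z=[0.8548, -0.4169, -0.3090] o=[0.9057, 0.2147, 0.5831] → [-0.1606, -0.2808, -0.0653, 0.8548, -0.4169, -0.3090]
V = J·q̇ = [-0.1586, -0.0293, 0.1181, -0.4944, -0.1372, -0.1512]

-0.1586 -0.0293 0.1181 -0.4944 -0.1372 -0.1512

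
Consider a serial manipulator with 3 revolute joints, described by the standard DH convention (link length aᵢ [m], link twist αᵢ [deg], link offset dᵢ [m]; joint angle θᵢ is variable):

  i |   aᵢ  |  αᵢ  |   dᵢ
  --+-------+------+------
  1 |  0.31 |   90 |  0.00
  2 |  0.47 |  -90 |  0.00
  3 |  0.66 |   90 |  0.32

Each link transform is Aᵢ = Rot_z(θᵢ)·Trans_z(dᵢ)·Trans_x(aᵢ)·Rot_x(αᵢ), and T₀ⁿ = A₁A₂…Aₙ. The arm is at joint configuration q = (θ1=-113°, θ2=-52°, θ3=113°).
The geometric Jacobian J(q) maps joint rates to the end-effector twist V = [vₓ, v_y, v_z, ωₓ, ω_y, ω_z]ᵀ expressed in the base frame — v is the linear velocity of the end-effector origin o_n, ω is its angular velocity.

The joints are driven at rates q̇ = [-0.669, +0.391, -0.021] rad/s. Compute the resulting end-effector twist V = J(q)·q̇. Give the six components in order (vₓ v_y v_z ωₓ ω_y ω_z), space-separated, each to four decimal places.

o_n = [0.2886, -0.8751, 0.0299]
J₁: ẑ×o_n = [0.8751, 0.2886, -0.0000], ω = ẑ
J2: z=[-0.9205, 0.3907, 0.0000] o=[-0.1211, -0.2854, 0.0000] → [0.0117, 0.0275, 0.3828, -0.9205, 0.3907, 0.0000]
J3: z=[-0.3079, -0.7254, 0.6157] o=[-0.2342, -0.5517, -0.3704] → [-0.0912, 0.4451, 0.4787, -0.3079, -0.7254, 0.6157]
V = J·q̇ = [-0.5789, -0.1916, 0.1396, -0.3535, 0.1680, -0.6819]

-0.5789 -0.1916 0.1396 -0.3535 0.1680 -0.6819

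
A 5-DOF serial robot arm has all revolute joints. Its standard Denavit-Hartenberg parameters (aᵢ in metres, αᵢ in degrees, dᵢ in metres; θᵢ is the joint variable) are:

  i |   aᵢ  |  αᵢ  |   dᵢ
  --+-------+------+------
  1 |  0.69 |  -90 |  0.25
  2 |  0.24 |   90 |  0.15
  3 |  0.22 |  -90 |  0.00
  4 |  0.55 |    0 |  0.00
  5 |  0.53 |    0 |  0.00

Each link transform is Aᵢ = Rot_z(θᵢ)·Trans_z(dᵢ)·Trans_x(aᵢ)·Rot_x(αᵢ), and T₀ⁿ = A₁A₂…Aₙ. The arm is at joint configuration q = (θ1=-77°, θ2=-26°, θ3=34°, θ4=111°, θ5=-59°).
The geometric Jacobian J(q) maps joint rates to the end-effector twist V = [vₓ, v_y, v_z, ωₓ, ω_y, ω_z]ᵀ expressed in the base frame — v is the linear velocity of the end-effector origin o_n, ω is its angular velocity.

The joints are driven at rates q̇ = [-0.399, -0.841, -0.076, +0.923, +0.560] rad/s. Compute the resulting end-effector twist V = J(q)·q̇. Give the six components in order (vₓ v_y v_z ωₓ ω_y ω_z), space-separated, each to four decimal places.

o_n = [0.6905, -1.4561, -0.3548]
J₁: ẑ×o_n = [1.4561, 0.6905, -0.0000], ω = ẑ
J2: z=[0.9744, 0.2250, 0.0000] o=[0.1552, -0.6723, 0.2500] → [-0.1360, 0.5893, -0.8841, 0.9744, 0.2250, 0.0000]
J3: z=[-0.0986, 0.4271, 0.8988] o=[0.3499, -0.8488, 0.3552] → [0.2426, 0.2361, -0.0856, -0.0986, 0.4271, 0.8988]
J4: z=[0.6947, 0.6762, -0.2451] o=[0.5066, -0.9808, 0.4352] → [-0.6507, 0.5037, -0.4545, 0.6947, 0.6762, -0.2451]
J5: z=[0.6947, 0.6762, -0.2451] o=[0.4168, -1.0818, -0.0980] → [-0.2654, 0.1113, -0.4451, 0.6947, 0.6762, -0.2451]
V = J·q̇ = [-1.2342, -0.2618, 0.0813, 0.2183, 0.7812, -0.8308]

-1.2342 -0.2618 0.0813 0.2183 0.7812 -0.8308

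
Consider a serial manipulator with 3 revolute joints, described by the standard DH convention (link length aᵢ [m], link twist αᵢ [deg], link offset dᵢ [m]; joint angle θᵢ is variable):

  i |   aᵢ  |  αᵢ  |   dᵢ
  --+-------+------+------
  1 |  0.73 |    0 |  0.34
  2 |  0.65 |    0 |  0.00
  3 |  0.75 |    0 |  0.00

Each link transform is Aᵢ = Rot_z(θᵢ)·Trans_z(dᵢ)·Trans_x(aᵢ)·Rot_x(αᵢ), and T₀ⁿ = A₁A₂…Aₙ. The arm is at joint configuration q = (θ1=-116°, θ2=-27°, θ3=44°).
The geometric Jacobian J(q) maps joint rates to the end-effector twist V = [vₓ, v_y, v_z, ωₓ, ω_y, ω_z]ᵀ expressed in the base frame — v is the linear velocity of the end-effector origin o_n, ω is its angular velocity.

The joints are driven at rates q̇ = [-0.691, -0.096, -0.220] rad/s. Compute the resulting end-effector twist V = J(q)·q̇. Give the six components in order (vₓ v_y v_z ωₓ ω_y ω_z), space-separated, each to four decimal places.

o_n = [-0.9564, -1.7881, 0.3400]
J₁: ẑ×o_n = [1.7881, -0.9564, 0.0000], ω = ẑ
J2: z=[0.0000, 0.0000, 1.0000] o=[-0.3200, -0.6561, 0.3400] → [1.1319, -0.6364, 0.0000, 0.0000, 0.0000, 1.0000]
J3: z=[0.0000, 0.0000, 1.0000] o=[-0.8391, -1.0473, 0.3400] → [0.7408, -0.1173, 0.0000, 0.0000, 0.0000, 1.0000]
V = J·q̇ = [-1.5072, 0.7478, 0.0000, 0.0000, 0.0000, -1.0070]

-1.5072 0.7478 0.0000 0.0000 0.0000 -1.0070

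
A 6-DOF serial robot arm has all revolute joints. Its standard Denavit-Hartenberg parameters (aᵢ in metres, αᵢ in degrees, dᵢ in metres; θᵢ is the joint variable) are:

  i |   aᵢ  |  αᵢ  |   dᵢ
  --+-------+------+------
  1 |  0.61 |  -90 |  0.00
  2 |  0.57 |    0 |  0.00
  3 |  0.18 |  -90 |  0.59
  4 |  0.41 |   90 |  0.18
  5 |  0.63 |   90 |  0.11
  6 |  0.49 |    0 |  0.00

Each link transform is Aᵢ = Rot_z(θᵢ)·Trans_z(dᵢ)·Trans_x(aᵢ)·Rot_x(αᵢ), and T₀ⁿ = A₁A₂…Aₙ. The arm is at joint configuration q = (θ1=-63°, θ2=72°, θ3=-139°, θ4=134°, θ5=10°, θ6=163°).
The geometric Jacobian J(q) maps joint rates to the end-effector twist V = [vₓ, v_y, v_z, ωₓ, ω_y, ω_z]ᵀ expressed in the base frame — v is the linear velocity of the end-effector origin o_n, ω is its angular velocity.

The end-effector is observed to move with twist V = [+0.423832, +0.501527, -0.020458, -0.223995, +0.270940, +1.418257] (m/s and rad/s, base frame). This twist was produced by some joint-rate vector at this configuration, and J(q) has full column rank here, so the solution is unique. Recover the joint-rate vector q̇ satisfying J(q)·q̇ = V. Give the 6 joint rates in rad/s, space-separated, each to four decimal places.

o_n = [0.4422, -0.8574, -0.6538]
J₁: ẑ×o_n = [0.8574, 0.4422, -0.0000], ω = ẑ
J2: z=[0.8910, 0.4540, 0.0000] o=[0.2769, -0.5435, 0.0000] → [-0.2968, 0.5825, -0.3547, 0.8910, 0.4540, 0.0000]
J3: z=[0.8910, 0.4540, 0.0000] o=[0.3569, -0.7005, -0.5421] → [-0.0507, 0.0995, -0.1786, 0.8910, 0.4540, 0.0000]
J4: z=[0.4179, -0.8202, -0.3907] o=[0.9145, -0.4953, -0.3764] → [0.0860, 0.3005, -0.5387, 0.4179, -0.8202, -0.3907]
J5: z=[-0.4913, -0.5658, 0.6622] o=[0.6764, -0.6776, -0.7089] → [0.0878, -0.1280, -0.0442, -0.4913, -0.5658, 0.6622]
J6: z=[-0.5442, 0.7930, 0.2738] o=[0.1940, -0.8822, -1.0755] → [0.3277, 0.2975, -0.2103, -0.5442, 0.7930, 0.2738]
q̇ = J⁺·V = [0.6650, 0.7690, -0.2760, -0.4900, 0.7980, 0.1220]

0.6650 0.7690 -0.2760 -0.4900 0.7980 0.1220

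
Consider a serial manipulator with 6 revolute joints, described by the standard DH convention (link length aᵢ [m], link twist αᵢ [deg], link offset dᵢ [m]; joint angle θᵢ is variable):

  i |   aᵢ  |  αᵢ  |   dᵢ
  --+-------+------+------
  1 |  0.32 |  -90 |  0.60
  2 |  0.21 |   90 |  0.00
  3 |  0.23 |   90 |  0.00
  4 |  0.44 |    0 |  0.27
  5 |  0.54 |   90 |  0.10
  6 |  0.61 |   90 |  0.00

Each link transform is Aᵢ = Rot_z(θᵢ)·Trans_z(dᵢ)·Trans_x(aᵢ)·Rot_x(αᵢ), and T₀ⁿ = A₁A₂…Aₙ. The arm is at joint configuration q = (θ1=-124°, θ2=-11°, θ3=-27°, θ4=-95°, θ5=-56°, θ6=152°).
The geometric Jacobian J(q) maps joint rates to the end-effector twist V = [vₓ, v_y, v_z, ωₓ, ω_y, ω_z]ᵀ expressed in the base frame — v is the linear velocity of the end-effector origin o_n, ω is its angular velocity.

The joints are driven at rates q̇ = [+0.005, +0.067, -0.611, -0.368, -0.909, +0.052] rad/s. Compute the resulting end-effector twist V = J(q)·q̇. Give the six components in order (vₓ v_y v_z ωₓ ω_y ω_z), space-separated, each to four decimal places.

o_n = [-0.8271, -0.0258, 0.1846]
J₁: ẑ×o_n = [0.0258, -0.8271, 0.0000], ω = ẑ
J2: z=[0.8290, -0.5592, 0.0000] o=[-0.1789, -0.2653, 0.6000] → [0.2323, 0.3443, -0.1639, 0.8290, -0.5592, 0.0000]
J3: z=[0.1067, 0.1582, 0.9816] o=[-0.2942, -0.4362, 0.6401] → [-0.4749, -0.4745, 0.1281, 0.1067, 0.1582, 0.9816]
J4: z=[-0.4895, 0.8677, -0.0866] o=[-0.4933, -0.5446, 0.6792] → [-0.3842, -0.2131, 0.0358, -0.4895, 0.8677, -0.0866]
J5: z=[-0.4895, 0.8677, -0.0866] o=[-0.6390, -0.3616, 0.2190] → [-0.0007, -0.0005, -0.0011, -0.4895, 0.8677, -0.0866]
J6: z=[0.5129, 0.3668, 0.7761] o=[-0.3071, -0.0936, -0.1270] → [0.0617, -0.5634, 0.2255, 0.5129, 0.3668, 0.7761]
V = J·q̇ = [0.4511, 0.3585, -0.0897, 0.6421, -1.2231, -0.4438]

0.4511 0.3585 -0.0897 0.6421 -1.2231 -0.4438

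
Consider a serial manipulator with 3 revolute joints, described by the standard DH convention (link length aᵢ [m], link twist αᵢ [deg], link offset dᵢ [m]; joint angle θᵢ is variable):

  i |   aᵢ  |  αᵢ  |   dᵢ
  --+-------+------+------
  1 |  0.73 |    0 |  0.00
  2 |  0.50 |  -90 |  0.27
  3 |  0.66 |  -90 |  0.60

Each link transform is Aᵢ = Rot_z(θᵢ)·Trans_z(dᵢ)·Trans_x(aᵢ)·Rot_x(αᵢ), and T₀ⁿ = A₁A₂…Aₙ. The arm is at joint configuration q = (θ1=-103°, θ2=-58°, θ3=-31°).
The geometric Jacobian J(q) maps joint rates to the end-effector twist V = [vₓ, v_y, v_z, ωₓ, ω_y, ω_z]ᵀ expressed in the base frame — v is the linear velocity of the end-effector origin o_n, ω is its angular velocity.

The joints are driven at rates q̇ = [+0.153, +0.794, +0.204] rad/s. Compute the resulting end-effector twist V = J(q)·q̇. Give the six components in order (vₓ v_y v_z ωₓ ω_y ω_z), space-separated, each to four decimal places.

o_n = [-0.9765, -1.6256, 0.6099]
J₁: ẑ×o_n = [1.6256, -0.9765, 0.0000], ω = ẑ
J2: z=[0.0000, 0.0000, 1.0000] o=[-0.1642, -0.7113, 0.0000] → [0.9143, -0.8123, 0.0000, 0.0000, 0.0000, 1.0000]
J3: z=[0.3256, -0.9455, 0.0000] o=[-0.6370, -0.8741, 0.2700] → [-0.3214, -0.1107, -0.5657, 0.3256, -0.9455, 0.0000]
V = J·q̇ = [0.9091, -0.8170, -0.1154, 0.0664, -0.1929, 0.9470]

0.9091 -0.8170 -0.1154 0.0664 -0.1929 0.9470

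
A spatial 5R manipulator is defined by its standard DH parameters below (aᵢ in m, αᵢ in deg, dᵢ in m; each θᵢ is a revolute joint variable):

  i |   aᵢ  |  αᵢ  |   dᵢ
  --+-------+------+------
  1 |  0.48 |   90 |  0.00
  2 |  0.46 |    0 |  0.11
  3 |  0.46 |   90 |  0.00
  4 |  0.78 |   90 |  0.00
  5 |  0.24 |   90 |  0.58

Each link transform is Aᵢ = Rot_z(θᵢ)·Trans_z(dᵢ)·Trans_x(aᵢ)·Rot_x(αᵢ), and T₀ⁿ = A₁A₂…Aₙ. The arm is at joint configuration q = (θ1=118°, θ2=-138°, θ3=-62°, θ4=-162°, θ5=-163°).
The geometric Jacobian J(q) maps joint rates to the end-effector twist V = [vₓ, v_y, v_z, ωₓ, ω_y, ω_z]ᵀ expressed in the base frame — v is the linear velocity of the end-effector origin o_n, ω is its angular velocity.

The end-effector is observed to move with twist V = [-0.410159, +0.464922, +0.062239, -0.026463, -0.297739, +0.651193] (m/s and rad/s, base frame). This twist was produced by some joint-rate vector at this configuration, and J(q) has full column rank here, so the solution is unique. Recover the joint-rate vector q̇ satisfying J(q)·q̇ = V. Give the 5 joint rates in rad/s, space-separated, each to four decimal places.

0.6590 0.7090 -0.1560 -0.0930 -0.7530

o_n = [0.2733, 0.5330, -0.4568]
J₁: ẑ×o_n = [-0.5330, 0.2733, 0.0000], ω = ẑ
J2: z=[0.8829, 0.4695, 0.0000] o=[-0.2253, 0.4238, 0.0000] → [-0.2144, 0.4033, -0.1377, 0.8829, 0.4695, 0.0000]
J3: z=[0.8829, 0.4695, 0.0000] o=[0.0323, 0.1736, -0.3078] → [-0.0699, 0.1315, 0.2041, 0.8829, 0.4695, 0.0000]
J4: z=[-0.1606, 0.3020, 0.9397] o=[0.2352, -0.2080, -0.1505] → [-0.7888, -0.0134, -0.1305, -0.1606, 0.3020, 0.9397]
J5: z=[0.7034, 0.7029, -0.1057] o=[-0.3049, 0.2943, -0.4042] → [-0.0117, -0.0241, -0.2385, 0.7034, 0.7029, -0.1057]
q̇ = J⁺·V = [0.6590, 0.7090, -0.1560, -0.0930, -0.7530]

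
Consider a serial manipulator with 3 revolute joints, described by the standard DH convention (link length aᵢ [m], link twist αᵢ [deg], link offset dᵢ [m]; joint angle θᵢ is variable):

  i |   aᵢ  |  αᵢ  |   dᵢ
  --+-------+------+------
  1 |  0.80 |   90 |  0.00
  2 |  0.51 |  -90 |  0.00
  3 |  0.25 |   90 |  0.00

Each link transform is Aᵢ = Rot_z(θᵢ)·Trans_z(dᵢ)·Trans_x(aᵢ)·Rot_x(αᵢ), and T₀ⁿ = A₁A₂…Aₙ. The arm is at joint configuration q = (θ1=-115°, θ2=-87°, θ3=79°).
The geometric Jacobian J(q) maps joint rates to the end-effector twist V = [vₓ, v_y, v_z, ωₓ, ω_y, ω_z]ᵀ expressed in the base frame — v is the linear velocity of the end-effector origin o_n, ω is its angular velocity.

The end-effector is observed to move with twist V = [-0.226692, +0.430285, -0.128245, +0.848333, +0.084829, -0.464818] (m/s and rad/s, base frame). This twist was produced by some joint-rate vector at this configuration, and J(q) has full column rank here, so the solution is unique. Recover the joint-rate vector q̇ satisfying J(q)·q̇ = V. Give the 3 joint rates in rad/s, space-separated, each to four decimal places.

-0.4420 -0.7330 -0.4360

o_n = [-0.1280, -0.8552, -0.5569]
J₁: ẑ×o_n = [0.8552, -0.1280, 0.0000], ω = ẑ
J2: z=[-0.9063, 0.4226, 0.0000] o=[-0.3381, -0.7250, 0.0000] → [-0.2354, -0.5048, 0.0292, -0.9063, 0.4226, 0.0000]
J3: z=[-0.4220, -0.9051, 0.0523] o=[-0.3494, -0.7492, -0.5093] → [0.0487, -0.0085, 0.2451, -0.4220, -0.9051, 0.0523]
q̇ = J⁺·V = [-0.4420, -0.7330, -0.4360]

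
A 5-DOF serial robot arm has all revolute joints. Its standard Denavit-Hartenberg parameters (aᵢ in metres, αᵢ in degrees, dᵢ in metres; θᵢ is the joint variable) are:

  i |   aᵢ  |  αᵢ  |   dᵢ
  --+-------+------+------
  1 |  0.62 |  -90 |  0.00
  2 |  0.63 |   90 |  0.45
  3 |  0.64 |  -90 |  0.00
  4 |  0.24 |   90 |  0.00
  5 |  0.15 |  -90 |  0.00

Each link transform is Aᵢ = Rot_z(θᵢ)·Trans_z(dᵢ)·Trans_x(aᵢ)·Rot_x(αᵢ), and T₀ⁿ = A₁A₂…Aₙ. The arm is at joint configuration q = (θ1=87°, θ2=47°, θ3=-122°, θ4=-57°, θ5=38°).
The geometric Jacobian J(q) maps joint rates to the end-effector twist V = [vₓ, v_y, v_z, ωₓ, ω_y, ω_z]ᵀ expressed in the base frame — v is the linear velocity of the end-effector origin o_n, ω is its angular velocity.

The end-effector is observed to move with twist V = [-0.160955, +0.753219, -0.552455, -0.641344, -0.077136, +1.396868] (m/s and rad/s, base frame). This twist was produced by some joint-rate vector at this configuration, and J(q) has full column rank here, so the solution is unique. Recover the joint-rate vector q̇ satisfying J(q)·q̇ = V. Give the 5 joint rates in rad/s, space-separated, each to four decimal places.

o_n = [0.3601, 1.0035, 0.0105]
J₁: ẑ×o_n = [-1.0035, 0.3601, 0.0000], ω = ẑ
J2: z=[-0.9986, 0.0523, 0.0000] o=[0.0324, 0.6192, 0.0000] → [0.0005, 0.0105, -0.4010, -0.9986, 0.0523, 0.0000]
J3: z=[0.0383, 0.7304, 0.6820] o=[-0.3944, 1.0718, -0.4608] → [0.3907, 0.4966, -0.5537, 0.0383, 0.7304, 0.6820]
J4: z=[0.5595, 0.5498, -0.6202] o=[0.1355, 0.8124, -0.2127] → [0.2413, -0.2642, -0.0166, 0.5595, 0.5498, -0.6202]
J5: z=[-0.6735, 0.7377, 0.0464] o=[0.2514, 0.9064, -0.0248] → [0.0215, 0.0288, -0.1456, -0.6735, 0.7377, 0.0464]
q̇ = J⁺·V = [0.2630, 0.3500, 0.8460, -0.9190, -0.2820]

0.2630 0.3500 0.8460 -0.9190 -0.2820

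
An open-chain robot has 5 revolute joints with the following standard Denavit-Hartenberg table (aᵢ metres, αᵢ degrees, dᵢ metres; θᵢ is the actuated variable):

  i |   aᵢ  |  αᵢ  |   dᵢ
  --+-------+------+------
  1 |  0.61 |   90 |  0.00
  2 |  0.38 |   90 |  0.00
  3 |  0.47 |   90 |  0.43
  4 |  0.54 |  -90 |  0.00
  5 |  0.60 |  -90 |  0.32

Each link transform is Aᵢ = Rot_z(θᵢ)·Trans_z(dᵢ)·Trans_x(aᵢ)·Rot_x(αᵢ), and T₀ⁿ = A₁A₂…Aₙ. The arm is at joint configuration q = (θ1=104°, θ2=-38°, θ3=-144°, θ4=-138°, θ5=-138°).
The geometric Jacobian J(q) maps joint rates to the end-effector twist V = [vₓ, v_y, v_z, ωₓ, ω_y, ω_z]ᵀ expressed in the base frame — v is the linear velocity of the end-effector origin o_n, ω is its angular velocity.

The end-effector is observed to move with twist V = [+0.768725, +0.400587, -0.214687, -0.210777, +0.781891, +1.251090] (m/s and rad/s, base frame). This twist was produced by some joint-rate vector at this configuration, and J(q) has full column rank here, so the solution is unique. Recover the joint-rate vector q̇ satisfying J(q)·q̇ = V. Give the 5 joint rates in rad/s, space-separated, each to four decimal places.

0.4780 0.9670 -0.6120 -0.8900 0.6670

o_n = [-0.0962, 0.2361, 0.1154]
J₁: ẑ×o_n = [-0.2361, -0.0962, 0.0000], ω = ẑ
J2: z=[0.9703, 0.2419, 0.0000] o=[-0.1476, 0.5919, 0.0000] → [0.0279, -0.1120, -0.3576, 0.9703, 0.2419, 0.0000]
J3: z=[0.1489, -0.5974, -0.7880] o=[-0.2200, 0.8824, -0.2340] → [-0.7180, -0.1496, -0.0223, 0.1489, -0.5974, -0.7880]
J4: z=[0.8970, -0.2537, 0.3619] o=[-0.3515, 0.2680, -0.3387] → [-0.1037, -0.3150, 0.0362, 0.8970, -0.2537, 0.3619]
J5: z=[-0.3891, -0.0651, 0.9189] o=[-0.2384, 0.7891, -0.2538] → [0.4841, 0.2743, 0.2244, -0.3891, -0.0651, 0.9189]
q̇ = J⁺·V = [0.4780, 0.9670, -0.6120, -0.8900, 0.6670]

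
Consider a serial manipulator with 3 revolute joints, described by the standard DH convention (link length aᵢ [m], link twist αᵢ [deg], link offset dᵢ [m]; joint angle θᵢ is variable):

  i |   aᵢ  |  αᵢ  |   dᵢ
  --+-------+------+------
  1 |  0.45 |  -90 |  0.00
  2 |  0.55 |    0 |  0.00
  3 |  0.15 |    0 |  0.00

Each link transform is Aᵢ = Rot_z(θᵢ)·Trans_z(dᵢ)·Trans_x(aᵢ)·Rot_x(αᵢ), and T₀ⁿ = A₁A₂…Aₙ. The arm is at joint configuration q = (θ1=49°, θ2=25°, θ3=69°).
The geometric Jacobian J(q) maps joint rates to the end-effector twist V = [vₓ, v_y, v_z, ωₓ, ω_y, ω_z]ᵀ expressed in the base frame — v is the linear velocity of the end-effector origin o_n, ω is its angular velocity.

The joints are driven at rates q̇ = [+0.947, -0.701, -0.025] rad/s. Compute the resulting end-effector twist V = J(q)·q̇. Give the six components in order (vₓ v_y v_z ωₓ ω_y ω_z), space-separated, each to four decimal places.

-0.4922 0.7877 0.3418 0.5479 -0.4763 0.9470

o_n = [0.6154, 0.7079, -0.3821]
J₁: ẑ×o_n = [-0.7079, 0.6154, 0.0000], ω = ẑ
J2: z=[-0.7547, 0.6561, 0.0000] o=[0.2952, 0.3396, 0.0000] → [-0.2507, -0.2884, -0.4880, -0.7547, 0.6561, 0.0000]
J3: z=[-0.7547, 0.6561, 0.0000] o=[0.6223, 0.7158, -0.2324] → [-0.0982, -0.1129, 0.0105, -0.7547, 0.6561, 0.0000]
V = J·q̇ = [-0.4922, 0.7877, 0.3418, 0.5479, -0.4763, 0.9470]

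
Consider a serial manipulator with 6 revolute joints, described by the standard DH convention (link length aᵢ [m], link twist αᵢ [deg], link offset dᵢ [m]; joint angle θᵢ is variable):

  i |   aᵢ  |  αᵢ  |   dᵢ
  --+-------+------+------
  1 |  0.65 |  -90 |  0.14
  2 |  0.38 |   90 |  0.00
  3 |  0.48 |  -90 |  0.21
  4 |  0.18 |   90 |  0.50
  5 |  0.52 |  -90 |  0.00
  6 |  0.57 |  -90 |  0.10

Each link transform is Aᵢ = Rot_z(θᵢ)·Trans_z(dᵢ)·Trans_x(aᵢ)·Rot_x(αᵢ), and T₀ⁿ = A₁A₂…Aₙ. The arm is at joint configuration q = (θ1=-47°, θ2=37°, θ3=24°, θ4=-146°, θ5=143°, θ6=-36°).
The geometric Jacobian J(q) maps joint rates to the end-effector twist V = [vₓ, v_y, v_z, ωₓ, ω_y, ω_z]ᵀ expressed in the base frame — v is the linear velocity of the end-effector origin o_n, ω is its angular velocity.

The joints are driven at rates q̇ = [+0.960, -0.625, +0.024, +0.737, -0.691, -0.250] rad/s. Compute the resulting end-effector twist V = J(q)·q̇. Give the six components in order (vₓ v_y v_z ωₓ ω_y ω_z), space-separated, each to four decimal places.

-0.3379 1.9311 0.7396 0.4488 0.0131 1.5893

o_n = [1.5916, 0.1496, -0.6553]
J₁: ẑ×o_n = [-0.1496, 1.5916, 0.0000], ω = ẑ
J2: z=[0.7314, 0.6820, 0.0000] o=[0.4433, -0.4754, 0.1400] → [-0.5424, 0.5816, -0.3260, 0.7314, 0.6820, 0.0000]
J3: z=[0.4104, -0.4401, 0.7986] o=[0.6503, -0.6973, -0.0887] → [-0.4270, 0.9843, 0.7619, 0.4104, -0.4401, 0.7986]
J4: z=[0.4466, 0.8606, 0.2448] o=[1.1181, -0.9127, -0.1849] → [-0.6649, 0.3260, 0.0669, 0.4466, 0.8606, 0.2448]
J5: z=[-0.7849, 0.5082, -0.3547] o=[1.2641, -0.4885, 0.0999] → [-0.1575, -0.7089, -0.6673, -0.7849, 0.5082, -0.3547]
J6: z=[-0.0981, -0.6670, -0.7386] o=[1.5822, -0.2052, -0.1982] → [0.5669, -0.0518, -0.0285, -0.0981, -0.6670, -0.7386]
V = J·q̇ = [-0.3379, 1.9311, 0.7396, 0.4488, 0.0131, 1.5893]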